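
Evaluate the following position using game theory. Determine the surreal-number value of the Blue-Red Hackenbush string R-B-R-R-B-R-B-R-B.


Edges (from ground): R-B-R-R-B-R-B-R-B
By Berlekamp's sign-expansion rule, a Blue-Red Hackenbush stalk has the value of the surreal number whose sign sequence is the edge sequence with B -> + and R -> -.
Sign sequence: -+--+-+-+
Trace the sign expansion in the surreal number tree, starting from 0:
Edge 1: R (sign -) -> bounds (-inf, 0), value = -1
Edge 2: B (sign +) -> bounds (-1, 0), value = -1/2
Edge 3: R (sign -) -> bounds (-1, -1/2), value = -3/4
Edge 4: R (sign -) -> bounds (-1, -3/4), value = -7/8
Edge 5: B (sign +) -> bounds (-7/8, -3/4), value = -13/16
Edge 6: R (sign -) -> bounds (-7/8, -13/16), value = -27/32
Edge 7: B (sign +) -> bounds (-27/32, -13/16), value = -53/64
Edge 8: R (sign -) -> bounds (-27/32, -53/64), value = -107/128
Edge 9: B (sign +) -> bounds (-107/128, -53/64), value = -213/256
Game value = -213/256

-213/256


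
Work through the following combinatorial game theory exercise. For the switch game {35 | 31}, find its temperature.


The game is {35 | 31}, a switch {a | b} with numbers a > b.
Cooling {a | b} by t gives {a - t | b + t}, which stops being hot when a - t = b + t, i.e. at t = (a - b)/2. So the temperature of a switch is (a - b)/2.
Temperature = (Left option - Right option) / 2
= (35 - (31)) / 2
= 4 / 2
= 2

2


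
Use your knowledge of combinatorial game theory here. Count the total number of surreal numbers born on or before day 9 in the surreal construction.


Day 0: {|} = 0 is born. Count = 1.
Day n: the number of surreal numbers born by day n is 2^(n+1) - 1.
By day 0: 2^1 - 1 = 1
By day 1: 2^2 - 1 = 3
By day 2: 2^3 - 1 = 7
By day 3: 2^4 - 1 = 15
By day 4: 2^5 - 1 = 31
By day 5: 2^6 - 1 = 63
By day 6: 2^7 - 1 = 127
By day 7: 2^8 - 1 = 255
By day 8: 2^9 - 1 = 511
By day 9: 2^10 - 1 = 1023
By day 9: 1023 surreal numbers.

1023


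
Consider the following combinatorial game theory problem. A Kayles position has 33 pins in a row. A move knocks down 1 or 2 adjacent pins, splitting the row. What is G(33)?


Kayles: a move removes 1 or 2 adjacent pins from a contiguous row.
Removing pins from a row of k leaves two independent rows (a, b) with a + b = k - 1 (one pin) or a + b = k - 2 (two pins); an end removal gives a = 0.
By Sprague-Grundy, G(k) = mex{ G(a) XOR G(b) } over all these splits. G(0) = 0.
G(1): splits (0,0):0^0=0 -> mex({0}) = 1
G(2): splits (0,1):0^1=1 (0,0):0^0=0 -> mex({0, 1}) = 2
G(3): splits (0,2):0^2=2 (1,1):1^1=0 (0,1):0^1=1 -> mex({0, 1, 2}) = 3
G(4): splits (0,3):0^3=3 (1,2):1^2=3 (0,2):0^2=2 (1,1):1^1=0 -> mex({0, 2, 3}) = 1
G(5): splits (0,4):0^1=1 (1,3):1^3=2 (2,2):2^2=0 (0,3):0^3=3 (1,2):1^2=3 -> mex({0, 1, 2, 3}) = 4
G(6) = mex({0, 1, 2, 4}) = 3
G(7) = mex({0, 1, 3, 4, 5}) = 2
G(8) = mex({0, 2, 3, 5, 6}) = 1
G(9) = mex({0, 1, 2, 3, 6, 7}) = 4
G(10) = mex({0, 1, 3, 4, 5, 7}) = 2
G(11) = mex({0, 1, 2, 3, 4, 5}) = 6
G(12) = mex({0, 1, 2, 3, 5, 6, 7}) = 4
G(13) = mex({0, 2, 3, 4, 6, 7}) = 1
G(14) = mex({0, 1, 4, 5, 6, 7}) = 2
G(15) = mex({0, 1, 2, 3, 4, 5, 6}) = 7
G(16) = mex({0, 2, 3, 5, 6, 7}) = 1
G(17) = mex({0, 1, 2, 3, 5, 6, 7}) = 4
G(18) = mex({0, 1, 2, 4, 5, 6}) = 3
G(19) = mex({0, 1, 3, 4, 5, 7}) = 2
G(20) = mex({0, 2, 3, 4, 5, 6, 7}) = 1
G(21) = mex({0, 1, 2, 3, 5, 6, 7}) = 4
G(22) = mex({0, 1, 2, 3, 4, 5, 7}) = 6
G(23) = mex({0, 1, 2, 3, 4, 5, 6}) = 7
G(24) = mex({0, 1, 2, 3, 5, 6, 7}) = 4
G(25) = mex({0, 2, 3, 4, 6, 7}) = 1
G(26) = mex({0, 1, 3, 4, 5, 6, 7}) = 2
G(27) = mex({0, 1, 2, 3, 4, 5, 6, 7}) = 8
G(28) = mex({0, 1, 2, 3, 4, 6, 7, 8}) = 5
G(29) = mex({0, 1, 2, 3, 5, 6, 7, 8, 9}) = 4
G(30) = mex({0, 1, 2, 3, 4, 5, 6, 9, 10}) = 7
G(31) = mex({0, 1, 3, 4, 5, 7, 10, 11}) = 2
G(32) = mex({0, 2, 3, 4, 5, 6, 7, 9, 11}) = 1
G(33) = mex({0, 1, 2, 3, 4, 5, 6, 7, 9, 12}) = 8
Therefore G(33) = 8.

8


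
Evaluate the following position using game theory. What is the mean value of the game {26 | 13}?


Game = {26 | 13}, a switch {a | b} with numbers a > b.
Its thermograph has left wall a - t and right wall b + t, which meet at t = (a - b)/2, where both equal (a + b)/2. So the mast (mean value) is at (a + b)/2.
Mean = (26 + (13))/2 = 39/2 = 39/2

39/2


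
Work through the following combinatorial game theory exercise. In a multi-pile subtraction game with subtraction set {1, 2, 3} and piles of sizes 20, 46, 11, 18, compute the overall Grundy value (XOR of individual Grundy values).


Subtraction set: {1, 2, 3}
For this subtraction set, G(n) = n mod 4 (period = max + 1 = 4).
Pile 1 (size 20): G(20) = 20 mod 4 = 0
Pile 2 (size 46): G(46) = 46 mod 4 = 2
Pile 3 (size 11): G(11) = 11 mod 4 = 3
Pile 4 (size 18): G(18) = 18 mod 4 = 2
Total Grundy value = XOR of all: 0 XOR 2 XOR 3 XOR 2 = 3

3


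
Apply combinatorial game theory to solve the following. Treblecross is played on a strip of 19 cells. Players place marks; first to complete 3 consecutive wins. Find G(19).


Treblecross: place X on empty cells; 3-in-a-row wins.
Playing within two cells of an existing X lets the opponent win at once, so sensible play treats the cells i-2..i+2 around each X as dead. The player left with no safe cell loses, so this is a normal-play take-away game on strips of safe cells.
Placing X at cell i (0-indexed) of a strip of k safe cells leaves independent strips of sizes max(0, i-2) and max(0, k-i-3). Hence G(k) = mex{ G(max(0,i-2)) XOR G(max(0,k-i-3)) : 0 <= i < k }, with G(0) = 0.
G(1): splits (0,0):0^0=0 -> mex({0}) = 1
G(2): splits (0,0):0^0=0 -> mex({0}) = 1
G(3): splits (0,0):0^0=0 -> mex({0}) = 1
G(4): splits (0,1):0^1=1 (0,0):0^0=0 -> mex({0, 1}) = 2
G(5): splits (0,2):0^1=1 (0,1):0^1=1 (0,0):0^0=0 -> mex({0, 1}) = 2
G(6) = mex({1}) = 0
G(7) = mex({0, 1, 2}) = 3
G(8) = mex({0, 1, 2}) = 3
G(9) = mex({0, 2}) = 1
G(10) = mex({0, 2, 3}) = 1
G(11) = mex({0, 3}) = 1
G(12) = mex({1, 3}) = 0
G(13) = mex({0, 1, 2, 3}) = 4
G(14) = mex({0, 1, 2}) = 3
G(15) = mex({0, 1, 2}) = 3
G(16) = mex({0, 1, 2, 4}) = 3
G(17) = mex({0, 1, 3, 4}) = 2
G(18) = mex({0, 1, 3, 4}) = 2
G(19) = mex({0, 1, 3, 5}) = 2
Therefore G(19) = 2.

2


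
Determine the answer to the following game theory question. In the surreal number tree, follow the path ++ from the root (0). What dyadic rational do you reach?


Sign expansion: ++
Rule: track bounds (lo, hi), initially (-inf, +inf). On '+', the current value becomes lo and we move to the simplest number in (value, hi): value + 1 if hi = +inf, otherwise the midpoint (value + hi)/2. On '-', the current value becomes hi and we move to value - 1 if lo = -inf, otherwise the midpoint (lo + value)/2.
Start at 0.
Step 1: sign = +, move right. Bounds: (0, +inf). Value = 1
Step 2: sign = +, move right. Bounds: (1, +inf). Value = 2
The surreal number with sign expansion ++ is 2.

2


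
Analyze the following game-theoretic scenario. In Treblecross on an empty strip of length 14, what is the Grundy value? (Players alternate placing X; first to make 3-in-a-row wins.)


Treblecross: place X on empty cells; 3-in-a-row wins.
Playing within two cells of an existing X lets the opponent win at once, so sensible play treats the cells i-2..i+2 around each X as dead. The player left with no safe cell loses, so this is a normal-play take-away game on strips of safe cells.
Placing X at cell i (0-indexed) of a strip of k safe cells leaves independent strips of sizes max(0, i-2) and max(0, k-i-3). Hence G(k) = mex{ G(max(0,i-2)) XOR G(max(0,k-i-3)) : 0 <= i < k }, with G(0) = 0.
G(1): splits (0,0):0^0=0 -> mex({0}) = 1
G(2): splits (0,0):0^0=0 -> mex({0}) = 1
G(3): splits (0,0):0^0=0 -> mex({0}) = 1
G(4): splits (0,1):0^1=1 (0,0):0^0=0 -> mex({0, 1}) = 2
G(5): splits (0,2):0^1=1 (0,1):0^1=1 (0,0):0^0=0 -> mex({0, 1}) = 2
G(6) = mex({1}) = 0
G(7) = mex({0, 1, 2}) = 3
G(8) = mex({0, 1, 2}) = 3
G(9) = mex({0, 2}) = 1
G(10) = mex({0, 2, 3}) = 1
G(11) = mex({0, 3}) = 1
G(12) = mex({1, 3}) = 0
G(13) = mex({0, 1, 2, 3}) = 4
G(14) = mex({0, 1, 2}) = 3
Therefore G(14) = 3.

3


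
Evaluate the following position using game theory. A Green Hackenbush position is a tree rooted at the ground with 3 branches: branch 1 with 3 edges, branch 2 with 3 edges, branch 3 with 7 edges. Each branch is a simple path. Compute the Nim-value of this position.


The tree has 3 branches from the ground vertex.
In Green Hackenbush, the Nim-value of a simple path of length k is k.
Branch 1: length 3, Nim-value = 3
Branch 2: length 3, Nim-value = 3
Branch 3: length 7, Nim-value = 7
Total Nim-value = XOR of all branch values:
0 XOR 3 = 3
3 XOR 3 = 0
0 XOR 7 = 7
Nim-value of the tree = 7

7


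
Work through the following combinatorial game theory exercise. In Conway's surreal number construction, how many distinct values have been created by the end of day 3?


Day 0: {|} = 0 is born. Count = 1.
Day n: the number of surreal numbers born by day n is 2^(n+1) - 1.
By day 0: 2^1 - 1 = 1
By day 1: 2^2 - 1 = 3
By day 2: 2^3 - 1 = 7
By day 3: 2^4 - 1 = 15
By day 3: 15 surreal numbers.

15


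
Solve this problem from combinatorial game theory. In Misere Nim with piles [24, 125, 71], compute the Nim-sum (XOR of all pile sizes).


We need the XOR (exclusive or) of all pile sizes.
After XOR-ing pile 1 (size 24): 0 XOR 24 = 24
After XOR-ing pile 2 (size 125): 24 XOR 125 = 101
After XOR-ing pile 3 (size 71): 101 XOR 71 = 34
The Nim-value of this position is 34.

34


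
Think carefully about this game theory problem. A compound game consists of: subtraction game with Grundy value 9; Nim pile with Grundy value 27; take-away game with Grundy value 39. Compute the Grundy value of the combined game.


By the Sprague-Grundy theorem, the Grundy value of a sum of games is the XOR of individual Grundy values.
subtraction game: Grundy value = 9. Running XOR: 0 XOR 9 = 9
Nim pile: Grundy value = 27. Running XOR: 9 XOR 27 = 18
take-away game: Grundy value = 39. Running XOR: 18 XOR 39 = 53
The combined Grundy value is 53.

53


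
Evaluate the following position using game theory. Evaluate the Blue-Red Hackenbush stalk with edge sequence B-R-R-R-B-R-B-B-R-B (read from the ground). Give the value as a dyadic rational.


Edges (from ground): B-R-R-R-B-R-B-B-R-B
By Berlekamp's sign-expansion rule, a Blue-Red Hackenbush stalk has the value of the surreal number whose sign sequence is the edge sequence with B -> + and R -> -.
Sign sequence: +---+-++-+
Trace the sign expansion in the surreal number tree, starting from 0:
Edge 1: B (sign +) -> bounds (0, +inf), value = 1
Edge 2: R (sign -) -> bounds (0, 1), value = 1/2
Edge 3: R (sign -) -> bounds (0, 1/2), value = 1/4
Edge 4: R (sign -) -> bounds (0, 1/4), value = 1/8
Edge 5: B (sign +) -> bounds (1/8, 1/4), value = 3/16
Edge 6: R (sign -) -> bounds (1/8, 3/16), value = 5/32
Edge 7: B (sign +) -> bounds (5/32, 3/16), value = 11/64
Edge 8: B (sign +) -> bounds (11/64, 3/16), value = 23/128
Edge 9: R (sign -) -> bounds (11/64, 23/128), value = 45/256
Edge 10: B (sign +) -> bounds (45/256, 23/128), value = 91/512
Game value = 91/512

91/512


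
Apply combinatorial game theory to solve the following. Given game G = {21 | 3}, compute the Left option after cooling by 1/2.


Original game: {21 | 3} (a switch {a | b} with a > b).
Cooling by t (for t below the temperature (a - b)/2 = 9) taxes each move by t: {a | b} cooled by t is {a - t | b + t}.
Cooling amount: t = 1/2
Cooled Left option: 21 - 1/2 = 41/2
Cooled Right option: 3 + 1/2 = 7/2
Cooled game: {41/2 | 7/2}
Left option = 41/2

41/2


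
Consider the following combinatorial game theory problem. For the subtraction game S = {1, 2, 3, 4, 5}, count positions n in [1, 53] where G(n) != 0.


Subtraction set S = {1, 2, 3, 4, 5}, so G(n) = n mod 6.
G(n) = 0 when n is a multiple of 6.
Multiples of 6 in [1, 53]: 8
N-positions (nonzero Grundy) = 53 - 8 = 45

45


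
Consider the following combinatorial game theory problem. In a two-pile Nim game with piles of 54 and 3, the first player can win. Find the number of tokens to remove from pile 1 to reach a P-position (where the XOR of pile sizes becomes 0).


Piles: 54 and 3
Current XOR: 54 XOR 3 = 53 (non-zero, so this is an N-position).
To make the XOR zero, we need to find a move that balances the piles.
For pile 1 (size 54): target = 54 XOR 53 = 3
We reduce pile 1 from 54 to 3.
Tokens removed: 54 - 3 = 51
Verification: 3 XOR 3 = 0

51


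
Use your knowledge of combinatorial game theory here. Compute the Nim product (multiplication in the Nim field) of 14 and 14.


Nim multiplication is bilinear over XOR: (u XOR v) * w = (u*w) XOR (v*w).
So we split each operand into its bit components and XOR the pairwise Nim products.
14 = 2 + 4 + 8 (as XOR of powers of 2).
14 = 2 + 4 + 8 (as XOR of powers of 2).
Using the standard Nim-product table on single bits:
  2*2 = 3,   2*4 = 8,   2*8 = 12,
  4*4 = 6,   4*8 = 11,  8*8 = 13,
and  1*x = x (identity), k*l = l*k (commutative).
Pairwise Nim products:
  2 * 2 = 3
  2 * 4 = 8
  2 * 8 = 12
  4 * 2 = 8
  4 * 4 = 6
  4 * 8 = 11
  8 * 2 = 12
  8 * 4 = 11
  8 * 8 = 13
XOR them: 3 XOR 8 XOR 12 XOR 8 XOR 6 XOR 11 XOR 12 XOR 11 XOR 13 = 8.
Result: 14 * 14 = 8 (in Nim).

8


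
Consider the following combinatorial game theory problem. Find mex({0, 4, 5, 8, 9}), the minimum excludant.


Set = {0, 4, 5, 8, 9}
0 is in the set.
1 is NOT in the set. This is the mex.
mex = 1

1


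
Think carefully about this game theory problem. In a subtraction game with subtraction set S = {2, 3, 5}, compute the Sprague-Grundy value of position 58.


The subtraction set is S = {2, 3, 5}.
G(k) = mex{ G(k - s) : s in S, s <= k }. We compute iteratively: G(0) = 0.
G(1) = mex({}) = 0
G(2) = mex({0}) = 1
G(3) = mex({0}) = 1
G(4) = mex({0, 1}) = 2
G(5) = mex({0, 1}) = 2
G(6) = mex({0, 1, 2}) = 3
G(7) = mex({1, 2}) = 0
G(8) = mex({1, 2, 3}) = 0
G(9) = mex({0, 2, 3}) = 1
G(10) = mex({0, 2}) = 1
G(11) = mex({0, 1, 3}) = 2
Observe that G(7)..G(11) = 0, 0, 1, 1, 2 repeats G(0)..G(4) = 0, 0, 1, 1, 2.
For k >= max(S) = 5, G(k) is determined by the previous 5 values G(k-5)..G(k-1); a window of 5 consecutive values has recurred shifted by 7, so by induction G(k + 7) = G(k) for all k >= 0: the sequence is periodic from the start with period 7.
One period: G(0..6) = 0, 0, 1, 1, 2, 2, 3.
58 mod 7 = 2, so G(58) = G(2) = 1.

1


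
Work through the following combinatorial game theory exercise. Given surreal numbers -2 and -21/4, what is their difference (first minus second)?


x = -2, y = -21/4
Converting to common denominator: 4
x = -8/4, y = -21/4
x - y = -2 - -21/4 = 13/4

13/4


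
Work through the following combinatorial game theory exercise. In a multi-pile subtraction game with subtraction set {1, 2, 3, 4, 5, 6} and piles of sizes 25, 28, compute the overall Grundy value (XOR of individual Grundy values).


Subtraction set: {1, 2, 3, 4, 5, 6}
For this subtraction set, G(n) = n mod 7 (period = max + 1 = 7).
Pile 1 (size 25): G(25) = 25 mod 7 = 4
Pile 2 (size 28): G(28) = 28 mod 7 = 0
Total Grundy value = XOR of all: 4 XOR 0 = 4

4


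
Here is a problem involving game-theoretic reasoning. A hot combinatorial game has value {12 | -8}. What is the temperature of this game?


The game is {12 | -8}, a switch {a | b} with numbers a > b.
Cooling {a | b} by t gives {a - t | b + t}, which stops being hot when a - t = b + t, i.e. at t = (a - b)/2. So the temperature of a switch is (a - b)/2.
Temperature = (Left option - Right option) / 2
= (12 - (-8)) / 2
= 20 / 2
= 10

10


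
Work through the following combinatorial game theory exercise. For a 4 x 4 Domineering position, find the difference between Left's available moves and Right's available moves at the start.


Board is 4 x 4 (rows x cols).
Left (vertical) placements: (rows-1) * cols = 3 * 4 = 12
Right (horizontal) placements: rows * (cols-1) = 4 * 3 = 12
Advantage = Left - Right = 12 - 12 = 0

0


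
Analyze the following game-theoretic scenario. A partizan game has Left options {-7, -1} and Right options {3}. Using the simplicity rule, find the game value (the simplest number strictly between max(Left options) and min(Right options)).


Left options: {-7, -1}, max = -1
Right options: {3}, min = 3
All options are numbers and max(Left) < min(Right), so by the simplicity theorem the value is the simplest (earliest-born) number strictly between -1 and 3.
Integers 0 through 2 all lie strictly between -1 and 3.
Among integers, the simplest (lowest birthday = smallest |n|; 0 is born on day 0, +-n on day n) is 0.
No non-integer in the interval can be simpler: if x is a non-integer in the interval, then floor(x) or ceil(x) also lies in the interval (the interval contains an integer), and both are proper prefixes of x's sign expansion, i.e. born earlier. So the game value is 0.
Game value = 0

0


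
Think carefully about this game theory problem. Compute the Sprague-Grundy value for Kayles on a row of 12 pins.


Kayles: a move removes 1 or 2 adjacent pins from a contiguous row.
Removing pins from a row of k leaves two independent rows (a, b) with a + b = k - 1 (one pin) or a + b = k - 2 (two pins); an end removal gives a = 0.
By Sprague-Grundy, G(k) = mex{ G(a) XOR G(b) } over all these splits. G(0) = 0.
G(1): splits (0,0):0^0=0 -> mex({0}) = 1
G(2): splits (0,1):0^1=1 (0,0):0^0=0 -> mex({0, 1}) = 2
G(3): splits (0,2):0^2=2 (1,1):1^1=0 (0,1):0^1=1 -> mex({0, 1, 2}) = 3
G(4): splits (0,3):0^3=3 (1,2):1^2=3 (0,2):0^2=2 (1,1):1^1=0 -> mex({0, 2, 3}) = 1
G(5): splits (0,4):0^1=1 (1,3):1^3=2 (2,2):2^2=0 (0,3):0^3=3 (1,2):1^2=3 -> mex({0, 1, 2, 3}) = 4
G(6) = mex({0, 1, 2, 4}) = 3
G(7) = mex({0, 1, 3, 4, 5}) = 2
G(8) = mex({0, 2, 3, 5, 6}) = 1
G(9) = mex({0, 1, 2, 3, 6, 7}) = 4
G(10) = mex({0, 1, 3, 4, 5, 7}) = 2
G(11) = mex({0, 1, 2, 3, 4, 5}) = 6
G(12) = mex({0, 1, 2, 3, 5, 6, 7}) = 4
Therefore G(12) = 4.

4


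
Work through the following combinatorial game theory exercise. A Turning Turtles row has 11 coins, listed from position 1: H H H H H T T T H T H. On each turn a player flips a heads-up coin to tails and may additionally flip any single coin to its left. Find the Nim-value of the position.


Coins: H H H H H T T T H T H
Key fact: a single head at position k behaves exactly like a Nim heap of size k (turning it to T and optionally flipping a coin at j < k corresponds to moving the heap from k to j, or to 0), and heads combine as a disjunctive sum (two heads at the same place would cancel, matching j XOR j = 0). So the Nim-value is the XOR of the 1-indexed positions of the heads.
Face-up positions (1-indexed): [1, 2, 3, 4, 5, 9, 11]
XOR 0 with 1: 0 XOR 1 = 1
XOR 1 with 2: 1 XOR 2 = 3
XOR 3 with 3: 3 XOR 3 = 0
XOR 0 with 4: 0 XOR 4 = 4
XOR 4 with 5: 4 XOR 5 = 1
XOR 1 with 9: 1 XOR 9 = 8
XOR 8 with 11: 8 XOR 11 = 3
Nim-value = 3

3


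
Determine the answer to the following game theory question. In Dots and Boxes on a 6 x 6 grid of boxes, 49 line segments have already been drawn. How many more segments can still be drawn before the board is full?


Grid: 6 x 6 boxes, i.e. 7 rows and 7 columns of dots.
Horizontal edges: (rows + 1) * cols = 7 * 6 = 42
Vertical edges: rows * (cols + 1) = 6 * 7 = 42
Total edges: 42 + 42 = 84
Edges drawn: 49
Remaining: 84 - 49 = 35

35


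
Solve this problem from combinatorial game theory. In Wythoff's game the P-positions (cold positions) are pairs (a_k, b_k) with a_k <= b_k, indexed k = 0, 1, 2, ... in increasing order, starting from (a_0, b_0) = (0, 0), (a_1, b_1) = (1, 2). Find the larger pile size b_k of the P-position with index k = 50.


By Wythoff's theorem, a_k = floor(k * phi) and b_k = floor(k * phi^2) = a_k + k, where phi = (1 + sqrt(5))/2 is the golden ratio.
phi = (1 + sqrt(5))/2 = 1.618034
phi^2 = phi + 1 = 2.618034
k = 50
k * phi^2 = 50 * 2.618034 = 130.901699
b_50 = floor(k * phi^2) = 130 (check: a_50 + k = 80 + 50 = 130)

130


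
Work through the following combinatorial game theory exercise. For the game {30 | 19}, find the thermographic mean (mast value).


Game = {30 | 19}, a switch {a | b} with numbers a > b.
Its thermograph has left wall a - t and right wall b + t, which meet at t = (a - b)/2, where both equal (a + b)/2. So the mast (mean value) is at (a + b)/2.
Mean = (30 + (19))/2 = 49/2 = 49/2

49/2


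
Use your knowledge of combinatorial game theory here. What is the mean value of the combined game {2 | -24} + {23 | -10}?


G1 = {2 | -24}, G2 = {23 | -10}
Each is a switch {a | b} with numbers a > b; its mean value is (a + b)/2, and mean value is additive over game sums: m(G1 + G2) = m(G1) + m(G2).
Mean of G1 = (2 + (-24))/2 = -22/2 = -11
Mean of G2 = (23 + (-10))/2 = 13/2 = 13/2
Mean of G1 + G2 = -11 + 13/2 = -9/2

-9/2


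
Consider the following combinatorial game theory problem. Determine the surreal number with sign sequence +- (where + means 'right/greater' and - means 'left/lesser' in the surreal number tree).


Sign expansion: +-
Rule: track bounds (lo, hi), initially (-inf, +inf). On '+', the current value becomes lo and we move to the simplest number in (value, hi): value + 1 if hi = +inf, otherwise the midpoint (value + hi)/2. On '-', the current value becomes hi and we move to value - 1 if lo = -inf, otherwise the midpoint (lo + value)/2.
Start at 0.
Step 1: sign = +, move right. Bounds: (0, +inf). Value = 1
Step 2: sign = -, move left. Bounds: (0, 1). Value = 1/2
The surreal number with sign expansion +- is 1/2.

1/2


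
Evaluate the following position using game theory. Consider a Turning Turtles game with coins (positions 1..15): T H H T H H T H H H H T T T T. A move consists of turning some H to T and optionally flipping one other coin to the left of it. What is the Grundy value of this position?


Coins: T H H T H H T H H H H T T T T
Key fact: a single head at position k behaves exactly like a Nim heap of size k (turning it to T and optionally flipping a coin at j < k corresponds to moving the heap from k to j, or to 0), and heads combine as a disjunctive sum (two heads at the same place would cancel, matching j XOR j = 0). So the Nim-value is the XOR of the 1-indexed positions of the heads.
Face-up positions (1-indexed): [2, 3, 5, 6, 8, 9, 10, 11]
XOR 0 with 2: 0 XOR 2 = 2
XOR 2 with 3: 2 XOR 3 = 1
XOR 1 with 5: 1 XOR 5 = 4
XOR 4 with 6: 4 XOR 6 = 2
XOR 2 with 8: 2 XOR 8 = 10
XOR 10 with 9: 10 XOR 9 = 3
XOR 3 with 10: 3 XOR 10 = 9
XOR 9 with 11: 9 XOR 11 = 2
Nim-value = 2

2


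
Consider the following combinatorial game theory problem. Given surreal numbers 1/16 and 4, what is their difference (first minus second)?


x = 1/16, y = 4
Converting to common denominator: 16
x = 1/16, y = 64/16
x - y = 1/16 - 4 = -63/16

-63/16


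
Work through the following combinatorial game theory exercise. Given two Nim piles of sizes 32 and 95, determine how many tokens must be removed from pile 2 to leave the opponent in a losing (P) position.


Piles: 32 and 95
Current XOR: 32 XOR 95 = 127 (non-zero, so this is an N-position).
To make the XOR zero, we need to find a move that balances the piles.
For pile 2 (size 95): target = 95 XOR 127 = 32
We reduce pile 2 from 95 to 32.
Tokens removed: 95 - 32 = 63
Verification: 32 XOR 32 = 0

63


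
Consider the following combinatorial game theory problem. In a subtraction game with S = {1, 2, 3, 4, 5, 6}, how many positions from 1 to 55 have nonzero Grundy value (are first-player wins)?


Subtraction set S = {1, 2, 3, 4, 5, 6}, so G(n) = n mod 7.
G(n) = 0 when n is a multiple of 7.
Multiples of 7 in [1, 55]: 7
N-positions (nonzero Grundy) = 55 - 7 = 48

48


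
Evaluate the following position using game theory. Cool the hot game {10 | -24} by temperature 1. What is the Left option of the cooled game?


Original game: {10 | -24} (a switch {a | b} with a > b).
Cooling by t (for t below the temperature (a - b)/2 = 17) taxes each move by t: {a | b} cooled by t is {a - t | b + t}.
Cooling amount: t = 1
Cooled Left option: 10 - 1 = 9
Cooled Right option: -24 + 1 = -23
Cooled game: {9 | -23}
Left option = 9

9


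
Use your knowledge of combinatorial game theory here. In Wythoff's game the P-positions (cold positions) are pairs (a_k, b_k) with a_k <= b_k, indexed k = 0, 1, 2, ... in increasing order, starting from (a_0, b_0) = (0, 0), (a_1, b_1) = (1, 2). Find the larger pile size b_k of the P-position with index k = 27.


By Wythoff's theorem, a_k = floor(k * phi) and b_k = floor(k * phi^2) = a_k + k, where phi = (1 + sqrt(5))/2 is the golden ratio.
phi = (1 + sqrt(5))/2 = 1.618034
phi^2 = phi + 1 = 2.618034
k = 27
k * phi^2 = 27 * 2.618034 = 70.686918
b_27 = floor(k * phi^2) = 70 (check: a_27 + k = 43 + 27 = 70)

70


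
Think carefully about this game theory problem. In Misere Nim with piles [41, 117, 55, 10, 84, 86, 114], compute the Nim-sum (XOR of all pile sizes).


We need the XOR (exclusive or) of all pile sizes.
After XOR-ing pile 1 (size 41): 0 XOR 41 = 41
After XOR-ing pile 2 (size 117): 41 XOR 117 = 92
After XOR-ing pile 3 (size 55): 92 XOR 55 = 107
After XOR-ing pile 4 (size 10): 107 XOR 10 = 97
After XOR-ing pile 5 (size 84): 97 XOR 84 = 53
After XOR-ing pile 6 (size 86): 53 XOR 86 = 99
After XOR-ing pile 7 (size 114): 99 XOR 114 = 17
The Nim-value of this position is 17.

17


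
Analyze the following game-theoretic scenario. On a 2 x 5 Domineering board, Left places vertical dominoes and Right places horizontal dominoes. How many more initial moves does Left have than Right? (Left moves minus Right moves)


Board is 2 x 5 (rows x cols).
Left (vertical) placements: (rows-1) * cols = 1 * 5 = 5
Right (horizontal) placements: rows * (cols-1) = 2 * 4 = 8
Advantage = Left - Right = 5 - 8 = -3

-3


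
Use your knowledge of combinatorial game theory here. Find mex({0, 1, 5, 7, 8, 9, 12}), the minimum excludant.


Set = {0, 1, 5, 7, 8, 9, 12}
0 is in the set.
1 is in the set.
2 is NOT in the set. This is the mex.
mex = 2

2


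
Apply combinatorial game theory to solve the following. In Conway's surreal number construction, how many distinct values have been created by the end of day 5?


Day 0: {|} = 0 is born. Count = 1.
Day n: the number of surreal numbers born by day n is 2^(n+1) - 1.
By day 0: 2^1 - 1 = 1
By day 1: 2^2 - 1 = 3
By day 2: 2^3 - 1 = 7
By day 3: 2^4 - 1 = 15
By day 4: 2^5 - 1 = 31
By day 5: 2^6 - 1 = 63
By day 5: 63 surreal numbers.

63


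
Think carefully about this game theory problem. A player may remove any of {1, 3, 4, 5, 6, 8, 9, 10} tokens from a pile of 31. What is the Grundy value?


The subtraction set is S = {1, 3, 4, 5, 6, 8, 9, 10}.
G(k) = mex{ G(k - s) : s in S, s <= k }. We compute iteratively: G(0) = 0.
G(1) = mex({0}) = 1
G(2) = mex({1}) = 0
G(3) = mex({0}) = 1
G(4) = mex({0, 1}) = 2
G(5) = mex({0, 1, 2}) = 3
G(6) = mex({0, 1, 3}) = 2
G(7) = mex({0, 1, 2}) = 3
G(8) = mex({0, 1, 2, 3}) = 4
G(9) = mex({0, 1, 2, 3, 4}) = 5
G(10) = mex({0, 1, 2, 3, 5}) = 4
G(11) = mex({0, 1, 2, 3, 4}) = 5
G(12) = mex({0, 1, 2, 3, 4, 5}) = 6
G(13) = mex({1, 2, 3, 4, 5, 6}) = 0
G(14) = mex({0, 2, 3, 4, 5}) = 1
G(15) = mex({1, 2, 3, 4, 5, 6}) = 0
G(16) = mex({0, 2, 3, 4, 5, 6}) = 1
G(17) = mex({0, 1, 3, 4, 5, 6}) = 2
G(18) = mex({0, 1, 2, 4, 5, 6}) = 3
G(19) = mex({0, 1, 3, 4, 5}) = 2
G(20) = mex({0, 1, 2, 4, 5, 6}) = 3
G(21) = mex({0, 1, 2, 3, 5, 6}) = 4
G(22) = mex({0, 1, 2, 3, 4, 6}) = 5
Observe that G(13)..G(22) = 0, 1, 0, 1, 2, 3, 2, 3, 4, 5 repeats G(0)..G(9) = 0, 1, 0, 1, 2, 3, 2, 3, 4, 5.
For k >= max(S) = 10, G(k) is determined by the previous 10 values G(k-10)..G(k-1); a window of 10 consecutive values has recurred shifted by 13, so by induction G(k + 13) = G(k) for all k >= 0: the sequence is periodic from the start with period 13.
One period: G(0..12) = 0, 1, 0, 1, 2, 3, 2, 3, 4, 5, 4, 5, 6.
31 mod 13 = 5, so G(31) = G(5) = 3.

3


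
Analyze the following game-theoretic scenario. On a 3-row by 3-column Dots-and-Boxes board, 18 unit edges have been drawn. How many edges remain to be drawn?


Grid: 3 x 3 boxes, i.e. 4 rows and 4 columns of dots.
Horizontal edges: (rows + 1) * cols = 4 * 3 = 12
Vertical edges: rows * (cols + 1) = 3 * 4 = 12
Total edges: 12 + 12 = 24
Edges drawn: 18
Remaining: 24 - 18 = 6

6


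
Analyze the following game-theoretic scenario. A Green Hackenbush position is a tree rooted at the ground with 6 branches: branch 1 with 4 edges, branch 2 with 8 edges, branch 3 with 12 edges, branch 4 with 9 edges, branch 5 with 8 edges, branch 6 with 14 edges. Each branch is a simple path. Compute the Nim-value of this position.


The tree has 6 branches from the ground vertex.
In Green Hackenbush, the Nim-value of a simple path of length k is k.
Branch 1: length 4, Nim-value = 4
Branch 2: length 8, Nim-value = 8
Branch 3: length 12, Nim-value = 12
Branch 4: length 9, Nim-value = 9
Branch 5: length 8, Nim-value = 8
Branch 6: length 14, Nim-value = 14
Total Nim-value = XOR of all branch values:
0 XOR 4 = 4
4 XOR 8 = 12
12 XOR 12 = 0
0 XOR 9 = 9
9 XOR 8 = 1
1 XOR 14 = 15
Nim-value of the tree = 15

15


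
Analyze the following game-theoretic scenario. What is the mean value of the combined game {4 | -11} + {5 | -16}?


G1 = {4 | -11}, G2 = {5 | -16}
Each is a switch {a | b} with numbers a > b; its mean value is (a + b)/2, and mean value is additive over game sums: m(G1 + G2) = m(G1) + m(G2).
Mean of G1 = (4 + (-11))/2 = -7/2 = -7/2
Mean of G2 = (5 + (-16))/2 = -11/2 = -11/2
Mean of G1 + G2 = -7/2 + -11/2 = -9

-9


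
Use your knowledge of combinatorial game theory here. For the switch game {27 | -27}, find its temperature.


The game is {27 | -27}, a switch {a | b} with numbers a > b.
Cooling {a | b} by t gives {a - t | b + t}, which stops being hot when a - t = b + t, i.e. at t = (a - b)/2. So the temperature of a switch is (a - b)/2.
Temperature = (Left option - Right option) / 2
= (27 - (-27)) / 2
= 54 / 2
= 27

27


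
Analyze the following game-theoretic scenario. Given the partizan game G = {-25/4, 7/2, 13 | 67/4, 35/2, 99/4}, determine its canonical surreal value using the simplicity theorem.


Left options: {-25/4, 7/2, 13}, max = 13
Right options: {67/4, 35/2, 99/4}, min = 67/4
All options are numbers and max(Left) < min(Right), so by the simplicity theorem the value is the simplest (earliest-born) number strictly between 13 and 67/4.
Integers 14 through 16 all lie strictly between 13 and 67/4.
Among integers, the simplest (lowest birthday = smallest |n|; 0 is born on day 0, +-n on day n) is 14.
No non-integer in the interval can be simpler: if x is a non-integer in the interval, then floor(x) or ceil(x) also lies in the interval (the interval contains an integer), and both are proper prefixes of x's sign expansion, i.e. born earlier. So the game value is 14.
Game value = 14

14


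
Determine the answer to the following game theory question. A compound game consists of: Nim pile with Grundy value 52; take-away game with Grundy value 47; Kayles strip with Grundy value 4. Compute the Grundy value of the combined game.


By the Sprague-Grundy theorem, the Grundy value of a sum of games is the XOR of individual Grundy values.
Nim pile: Grundy value = 52. Running XOR: 0 XOR 52 = 52
take-away game: Grundy value = 47. Running XOR: 52 XOR 47 = 27
Kayles strip: Grundy value = 4. Running XOR: 27 XOR 4 = 31
The combined Grundy value is 31.

31


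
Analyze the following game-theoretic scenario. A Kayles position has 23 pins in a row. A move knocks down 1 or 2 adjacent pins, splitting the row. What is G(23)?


Kayles: a move removes 1 or 2 adjacent pins from a contiguous row.
Removing pins from a row of k leaves two independent rows (a, b) with a + b = k - 1 (one pin) or a + b = k - 2 (two pins); an end removal gives a = 0.
By Sprague-Grundy, G(k) = mex{ G(a) XOR G(b) } over all these splits. G(0) = 0.
G(1): splits (0,0):0^0=0 -> mex({0}) = 1
G(2): splits (0,1):0^1=1 (0,0):0^0=0 -> mex({0, 1}) = 2
G(3): splits (0,2):0^2=2 (1,1):1^1=0 (0,1):0^1=1 -> mex({0, 1, 2}) = 3
G(4): splits (0,3):0^3=3 (1,2):1^2=3 (0,2):0^2=2 (1,1):1^1=0 -> mex({0, 2, 3}) = 1
G(5): splits (0,4):0^1=1 (1,3):1^3=2 (2,2):2^2=0 (0,3):0^3=3 (1,2):1^2=3 -> mex({0, 1, 2, 3}) = 4
G(6) = mex({0, 1, 2, 4}) = 3
G(7) = mex({0, 1, 3, 4, 5}) = 2
G(8) = mex({0, 2, 3, 5, 6}) = 1
G(9) = mex({0, 1, 2, 3, 6, 7}) = 4
G(10) = mex({0, 1, 3, 4, 5, 7}) = 2
G(11) = mex({0, 1, 2, 3, 4, 5}) = 6
G(12) = mex({0, 1, 2, 3, 5, 6, 7}) = 4
G(13) = mex({0, 2, 3, 4, 6, 7}) = 1
G(14) = mex({0, 1, 4, 5, 6, 7}) = 2
G(15) = mex({0, 1, 2, 3, 4, 5, 6}) = 7
G(16) = mex({0, 2, 3, 5, 6, 7}) = 1
G(17) = mex({0, 1, 2, 3, 5, 6, 7}) = 4
G(18) = mex({0, 1, 2, 4, 5, 6}) = 3
G(19) = mex({0, 1, 3, 4, 5, 7}) = 2
G(20) = mex({0, 2, 3, 4, 5, 6, 7}) = 1
G(21) = mex({0, 1, 2, 3, 5, 6, 7}) = 4
G(22) = mex({0, 1, 2, 3, 4, 5, 7}) = 6
G(23) = mex({0, 1, 2, 3, 4, 5, 6}) = 7
Therefore G(23) = 7.

7


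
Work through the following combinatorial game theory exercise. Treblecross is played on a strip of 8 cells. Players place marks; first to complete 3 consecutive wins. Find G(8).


Treblecross: place X on empty cells; 3-in-a-row wins.
Playing within two cells of an existing X lets the opponent win at once, so sensible play treats the cells i-2..i+2 around each X as dead. The player left with no safe cell loses, so this is a normal-play take-away game on strips of safe cells.
Placing X at cell i (0-indexed) of a strip of k safe cells leaves independent strips of sizes max(0, i-2) and max(0, k-i-3). Hence G(k) = mex{ G(max(0,i-2)) XOR G(max(0,k-i-3)) : 0 <= i < k }, with G(0) = 0.
G(1): splits (0,0):0^0=0 -> mex({0}) = 1
G(2): splits (0,0):0^0=0 -> mex({0}) = 1
G(3): splits (0,0):0^0=0 -> mex({0}) = 1
G(4): splits (0,1):0^1=1 (0,0):0^0=0 -> mex({0, 1}) = 2
G(5): splits (0,2):0^1=1 (0,1):0^1=1 (0,0):0^0=0 -> mex({0, 1}) = 2
G(6) = mex({1}) = 0
G(7) = mex({0, 1, 2}) = 3
G(8) = mex({0, 1, 2}) = 3
Therefore G(8) = 3.

3


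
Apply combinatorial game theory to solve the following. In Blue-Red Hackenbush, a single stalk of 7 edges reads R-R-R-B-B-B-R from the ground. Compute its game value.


Edges (from ground): R-R-R-B-B-B-R
By Berlekamp's sign-expansion rule, a Blue-Red Hackenbush stalk has the value of the surreal number whose sign sequence is the edge sequence with B -> + and R -> -.
Sign sequence: ---+++-
Trace the sign expansion in the surreal number tree, starting from 0:
Edge 1: R (sign -) -> bounds (-inf, 0), value = -1
Edge 2: R (sign -) -> bounds (-inf, -1), value = -2
Edge 3: R (sign -) -> bounds (-inf, -2), value = -3
Edge 4: B (sign +) -> bounds (-3, -2), value = -5/2
Edge 5: B (sign +) -> bounds (-5/2, -2), value = -9/4
Edge 6: B (sign +) -> bounds (-9/4, -2), value = -17/8
Edge 7: R (sign -) -> bounds (-9/4, -17/8), value = -35/16
Game value = -35/16

-35/16


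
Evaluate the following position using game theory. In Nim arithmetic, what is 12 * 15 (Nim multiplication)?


Nim multiplication is bilinear over XOR: (u XOR v) * w = (u*w) XOR (v*w).
So we split each operand into its bit components and XOR the pairwise Nim products.
12 = 4 + 8 (as XOR of powers of 2).
15 = 1 + 2 + 4 + 8 (as XOR of powers of 2).
Using the standard Nim-product table on single bits:
  2*2 = 3,   2*4 = 8,   2*8 = 12,
  4*4 = 6,   4*8 = 11,  8*8 = 13,
and  1*x = x (identity), k*l = l*k (commutative).
Pairwise Nim products:
  4 * 1 = 4
  4 * 2 = 8
  4 * 4 = 6
  4 * 8 = 11
  8 * 1 = 8
  8 * 2 = 12
  8 * 4 = 11
  8 * 8 = 13
XOR them: 4 XOR 8 XOR 6 XOR 11 XOR 8 XOR 12 XOR 11 XOR 13 = 3.
Result: 12 * 15 = 3 (in Nim).

3


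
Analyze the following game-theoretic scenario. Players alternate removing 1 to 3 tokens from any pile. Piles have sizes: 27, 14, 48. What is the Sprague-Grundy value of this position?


Subtraction set: {1, 2, 3}
For this subtraction set, G(n) = n mod 4 (period = max + 1 = 4).
Pile 1 (size 27): G(27) = 27 mod 4 = 3
Pile 2 (size 14): G(14) = 14 mod 4 = 2
Pile 3 (size 48): G(48) = 48 mod 4 = 0
Total Grundy value = XOR of all: 3 XOR 2 XOR 0 = 1

1


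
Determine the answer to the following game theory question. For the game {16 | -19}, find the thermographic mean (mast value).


Game = {16 | -19}, a switch {a | b} with numbers a > b.
Its thermograph has left wall a - t and right wall b + t, which meet at t = (a - b)/2, where both equal (a + b)/2. So the mast (mean value) is at (a + b)/2.
Mean = (16 + (-19))/2 = -3/2 = -3/2

-3/2


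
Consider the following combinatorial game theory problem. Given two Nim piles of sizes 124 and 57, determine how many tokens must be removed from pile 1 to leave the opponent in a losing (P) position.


Piles: 124 and 57
Current XOR: 124 XOR 57 = 69 (non-zero, so this is an N-position).
To make the XOR zero, we need to find a move that balances the piles.
For pile 1 (size 124): target = 124 XOR 69 = 57
We reduce pile 1 from 124 to 57.
Tokens removed: 124 - 57 = 67
Verification: 57 XOR 57 = 0

67


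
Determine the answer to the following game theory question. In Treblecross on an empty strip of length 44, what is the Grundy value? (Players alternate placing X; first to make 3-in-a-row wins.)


Treblecross: place X on empty cells; 3-in-a-row wins.
Playing within two cells of an existing X lets the opponent win at once, so sensible play treats the cells i-2..i+2 around each X as dead. The player left with no safe cell loses, so this is a normal-play take-away game on strips of safe cells.
Placing X at cell i (0-indexed) of a strip of k safe cells leaves independent strips of sizes max(0, i-2) and max(0, k-i-3). Hence G(k) = mex{ G(max(0,i-2)) XOR G(max(0,k-i-3)) : 0 <= i < k }, with G(0) = 0.
G(1): splits (0,0):0^0=0 -> mex({0}) = 1
G(2): splits (0,0):0^0=0 -> mex({0}) = 1
G(3): splits (0,0):0^0=0 -> mex({0}) = 1
G(4): splits (0,1):0^1=1 (0,0):0^0=0 -> mex({0, 1}) = 2
G(5): splits (0,2):0^1=1 (0,1):0^1=1 (0,0):0^0=0 -> mex({0, 1}) = 2
G(6) = mex({1}) = 0
G(7) = mex({0, 1, 2}) = 3
G(8) = mex({0, 1, 2}) = 3
G(9) = mex({0, 2}) = 1
G(10) = mex({0, 2, 3}) = 1
G(11) = mex({0, 3}) = 1
G(12) = mex({1, 3}) = 0
G(13) = mex({0, 1, 2, 3}) = 4
G(14) = mex({0, 1, 2}) = 3
G(15) = mex({0, 1, 2}) = 3
G(16) = mex({0, 1, 2, 4}) = 3
G(17) = mex({0, 1, 3, 4}) = 2
G(18) = mex({0, 1, 3, 4}) = 2
G(19) = mex({0, 1, 3, 5}) = 2
G(20) = mex({0, 1, 2, 3, 5}) = 4
G(21) = mex({0, 1, 2, 3, 5}) = 4
G(22) = mex({1, 2, 6}) = 0
G(23) = mex({0, 1, 2, 3, 4, 6}) = 5
G(24) = mex({0, 1, 2, 3, 4}) = 5
G(25) = mex({0, 1, 3, 4, 7}) = 2
G(26) = mex({0, 1, 3, 4, 5, 7}) = 2
G(27) = mex({0, 1, 3, 5}) = 2
G(28) = mex({0, 1, 2, 5}) = 3
G(29) = mex({0, 1, 2, 4, 5, 6}) = 3
G(30) = mex({1, 2, 4, 6}) = 0
G(31) = mex({0, 1, 2, 3, 4, 6}) = 5
G(32) = mex({1, 2, 3, 4, 7}) = 0
G(33) = mex({0, 3, 7}) = 1
G(34) = mex({0, 2, 3, 5, 7}) = 1
G(35) = mex({0, 2, 3, 5, 6}) = 1
G(36) = mex({0, 1, 2, 5, 6}) = 3
G(37) = mex({0, 1, 2, 4, 5, 6}) = 3
G(38) = mex({0, 1, 2, 4}) = 3
G(39) = mex({0, 1, 2, 3, 4, 7}) = 5
G(40) = mex({0, 1, 2, 3, 4, 5, 7}) = 6
G(41) = mex({0, 1, 2, 3, 5, 7}) = 4
G(42) = mex({0, 1, 2, 3, 5, 6, 7}) = 4
G(43) = mex({0, 2, 3, 5, 6}) = 1
G(44) = mex({1, 2, 3, 4, 5, 6}) = 0
Therefore G(44) = 0.

0


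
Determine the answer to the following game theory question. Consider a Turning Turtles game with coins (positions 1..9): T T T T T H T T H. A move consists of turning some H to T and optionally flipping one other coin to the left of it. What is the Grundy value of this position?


Coins: T T T T T H T T H
Key fact: a single head at position k behaves exactly like a Nim heap of size k (turning it to T and optionally flipping a coin at j < k corresponds to moving the heap from k to j, or to 0), and heads combine as a disjunctive sum (two heads at the same place would cancel, matching j XOR j = 0). So the Nim-value is the XOR of the 1-indexed positions of the heads.
Face-up positions (1-indexed): [6, 9]
XOR 0 with 6: 0 XOR 6 = 6
XOR 6 with 9: 6 XOR 9 = 15
Nim-value = 15

15


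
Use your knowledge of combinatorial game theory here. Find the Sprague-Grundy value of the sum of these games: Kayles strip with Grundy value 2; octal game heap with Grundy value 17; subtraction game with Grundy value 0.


By the Sprague-Grundy theorem, the Grundy value of a sum of games is the XOR of individual Grundy values.
Kayles strip: Grundy value = 2. Running XOR: 0 XOR 2 = 2
octal game heap: Grundy value = 17. Running XOR: 2 XOR 17 = 19
subtraction game: Grundy value = 0. Running XOR: 19 XOR 0 = 19
The combined Grundy value is 19.

19


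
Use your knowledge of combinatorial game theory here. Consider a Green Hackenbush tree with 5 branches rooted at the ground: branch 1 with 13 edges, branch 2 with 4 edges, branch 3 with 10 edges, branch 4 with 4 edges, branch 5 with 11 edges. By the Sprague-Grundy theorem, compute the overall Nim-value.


The tree has 5 branches from the ground vertex.
In Green Hackenbush, the Nim-value of a simple path of length k is k.
Branch 1: length 13, Nim-value = 13
Branch 2: length 4, Nim-value = 4
Branch 3: length 10, Nim-value = 10
Branch 4: length 4, Nim-value = 4
Branch 5: length 11, Nim-value = 11
Total Nim-value = XOR of all branch values:
0 XOR 13 = 13
13 XOR 4 = 9
9 XOR 10 = 3
3 XOR 4 = 7
7 XOR 11 = 12
Nim-value of the tree = 12

12
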